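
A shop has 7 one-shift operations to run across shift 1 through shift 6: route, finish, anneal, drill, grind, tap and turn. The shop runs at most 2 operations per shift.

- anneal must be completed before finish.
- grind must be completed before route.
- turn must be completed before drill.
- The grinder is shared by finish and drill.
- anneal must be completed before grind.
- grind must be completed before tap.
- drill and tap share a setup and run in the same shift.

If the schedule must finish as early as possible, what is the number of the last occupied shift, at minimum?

The precedence chain requires at least 3 distinct shifts.
With at most 2 per shift and 7 operations, at least 4 shifts are needed.
4 works (last occupied shift: shift 4): for example anneal in shift 1, tap in shift 4, drill in shift 4, turn in shift 1, finish in shift 2, grind in shift 2, route in shift 3.

shift 4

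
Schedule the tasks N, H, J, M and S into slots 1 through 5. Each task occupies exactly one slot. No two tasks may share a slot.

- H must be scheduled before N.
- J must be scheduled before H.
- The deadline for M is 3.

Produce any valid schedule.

N=4, H=3, J=2, M=1, S=5

Checking: H(3) before N(4); J(2) before H(3); M=1 in [1,3]; max 1 per slot (cap 1).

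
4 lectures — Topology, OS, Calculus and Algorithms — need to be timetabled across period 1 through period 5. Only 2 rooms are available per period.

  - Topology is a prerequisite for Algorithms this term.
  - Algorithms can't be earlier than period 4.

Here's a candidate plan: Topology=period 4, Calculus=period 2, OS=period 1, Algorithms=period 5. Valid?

Topology is a prerequisite for Algorithms this term — holds.
Algorithms can't be earlier than period 4 — holds.
Only 2 rooms are available per period — holds.

Yes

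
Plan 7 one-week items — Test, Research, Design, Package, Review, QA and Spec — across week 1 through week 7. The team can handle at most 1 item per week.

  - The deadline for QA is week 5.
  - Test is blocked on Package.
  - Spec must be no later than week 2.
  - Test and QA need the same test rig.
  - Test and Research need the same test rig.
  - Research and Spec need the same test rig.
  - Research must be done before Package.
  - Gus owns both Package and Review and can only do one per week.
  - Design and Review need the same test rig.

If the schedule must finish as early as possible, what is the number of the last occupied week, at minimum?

7

The precedence chain requires at least 3 distinct weeks.
With at most 1 per week and 7 tasks, at least 7 weeks are needed.
7 works (last occupied week: week 7): for example Test -> week 5, Spec -> week 1, Design -> week 6, Research -> week 3, Review -> week 7, QA -> week 2, Package -> week 4.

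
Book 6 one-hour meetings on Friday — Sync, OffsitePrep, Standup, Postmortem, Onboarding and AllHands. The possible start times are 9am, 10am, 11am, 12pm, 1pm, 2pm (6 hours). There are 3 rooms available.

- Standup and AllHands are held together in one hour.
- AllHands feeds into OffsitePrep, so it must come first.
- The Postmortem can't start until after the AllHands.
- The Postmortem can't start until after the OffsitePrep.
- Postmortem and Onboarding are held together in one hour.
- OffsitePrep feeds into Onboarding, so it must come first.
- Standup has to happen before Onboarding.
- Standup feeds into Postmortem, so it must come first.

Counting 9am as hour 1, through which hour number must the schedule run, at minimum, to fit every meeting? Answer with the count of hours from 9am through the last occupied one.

3 hours

The precedence chain requires at least 3 distinct hours.
With at most 3 per hour and 6 meetings, at least 2 hours are needed.
3 works (last occupied hour: 11am): for example Standup in 9am, OffsitePrep in 10am, Onboarding in 11am, AllHands in 9am, Sync in 9am, Postmortem in 11am.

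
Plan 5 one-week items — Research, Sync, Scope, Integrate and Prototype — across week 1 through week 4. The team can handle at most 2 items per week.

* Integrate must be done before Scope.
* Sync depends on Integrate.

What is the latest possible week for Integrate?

week 3

Downstream work caps Integrate at week 3.
Integrate at week 3 is achievable: Prototype -> week 1; Scope -> week 4; Research -> week 1; Integrate -> week 3; Sync -> week 4.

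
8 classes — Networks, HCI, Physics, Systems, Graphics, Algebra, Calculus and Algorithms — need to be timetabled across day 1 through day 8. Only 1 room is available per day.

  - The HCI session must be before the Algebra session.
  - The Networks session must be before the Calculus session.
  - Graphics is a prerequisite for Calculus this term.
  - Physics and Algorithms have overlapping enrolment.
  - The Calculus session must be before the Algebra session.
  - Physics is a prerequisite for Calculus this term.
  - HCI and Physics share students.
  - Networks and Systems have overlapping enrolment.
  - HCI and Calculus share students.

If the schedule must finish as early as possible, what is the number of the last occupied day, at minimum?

8

The precedence chain requires at least 3 distinct days.
With at most 1 per day and 8 classes, at least 8 days are needed.
8 works (last occupied day: day 8): for example Algorithms=day 8, HCI=day 5, Physics=day 2, Systems=day 7, Calculus=day 4, Algebra=day 6, Graphics=day 3, Networks=day 1.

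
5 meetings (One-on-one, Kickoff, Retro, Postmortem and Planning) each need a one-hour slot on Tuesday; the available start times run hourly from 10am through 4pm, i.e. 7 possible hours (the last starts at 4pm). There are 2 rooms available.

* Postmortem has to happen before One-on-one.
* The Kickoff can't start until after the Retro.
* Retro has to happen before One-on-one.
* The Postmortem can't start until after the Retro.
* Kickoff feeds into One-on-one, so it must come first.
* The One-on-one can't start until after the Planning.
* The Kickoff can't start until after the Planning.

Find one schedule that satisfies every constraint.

Retro=10am, Postmortem=11am, Planning=10am, One-on-one=12pm, Kickoff=11am

Checking: Planning(10am) before One-on-one(12pm); Retro(10am) before One-on-one(12pm); Postmortem(11am) before One-on-one(12pm); Planning(10am) before Kickoff(11am); Kickoff(11am) before One-on-one(12pm); Retro(10am) before Postmortem(11am); Retro(10am) before Kickoff(11am); max 2 per hour (cap 2).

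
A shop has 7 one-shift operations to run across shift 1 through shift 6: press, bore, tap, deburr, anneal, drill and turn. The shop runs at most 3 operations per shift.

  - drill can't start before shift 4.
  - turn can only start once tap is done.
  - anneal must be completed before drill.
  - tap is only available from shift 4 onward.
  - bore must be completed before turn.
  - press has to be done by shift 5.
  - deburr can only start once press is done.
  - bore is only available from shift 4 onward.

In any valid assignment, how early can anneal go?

Downstream work caps anneal at shift 5.
anneal at shift 1 is achievable: tap in shift 4, bore in shift 4, drill in shift 4, press in shift 1, anneal in shift 1, deburr in shift 2, turn in shift 5.

shift 1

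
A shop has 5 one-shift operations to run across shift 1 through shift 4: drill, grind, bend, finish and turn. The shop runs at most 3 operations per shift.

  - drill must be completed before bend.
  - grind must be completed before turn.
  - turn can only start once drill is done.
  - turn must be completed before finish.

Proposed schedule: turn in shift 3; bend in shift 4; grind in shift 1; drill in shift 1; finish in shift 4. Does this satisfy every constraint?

Yes, all constraints hold

grind must be completed before turn — holds.
turn must be completed before finish — holds.
drill must be completed before bend — holds.
turn can only start once drill is done — holds.
The shop runs at most 3 operations per shift — holds.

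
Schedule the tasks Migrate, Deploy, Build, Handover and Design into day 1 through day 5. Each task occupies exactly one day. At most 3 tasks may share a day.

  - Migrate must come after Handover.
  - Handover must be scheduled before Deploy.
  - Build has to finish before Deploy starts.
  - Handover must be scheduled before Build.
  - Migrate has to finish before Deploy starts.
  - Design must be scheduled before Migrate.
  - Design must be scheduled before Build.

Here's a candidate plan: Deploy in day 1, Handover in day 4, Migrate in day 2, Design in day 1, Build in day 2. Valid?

Migrate must come after Handover — violated.
At most 3 tasks may share a day — holds.
Migrate has to finish before Deploy starts — violated.
Design must be scheduled before Build — holds.
Design must be scheduled before Migrate — holds.
Handover must be scheduled before Build — violated.
Build has to finish before Deploy starts — violated.
Handover must be scheduled before Deploy — violated.

No — it violates: Handover must be scheduled before Deploy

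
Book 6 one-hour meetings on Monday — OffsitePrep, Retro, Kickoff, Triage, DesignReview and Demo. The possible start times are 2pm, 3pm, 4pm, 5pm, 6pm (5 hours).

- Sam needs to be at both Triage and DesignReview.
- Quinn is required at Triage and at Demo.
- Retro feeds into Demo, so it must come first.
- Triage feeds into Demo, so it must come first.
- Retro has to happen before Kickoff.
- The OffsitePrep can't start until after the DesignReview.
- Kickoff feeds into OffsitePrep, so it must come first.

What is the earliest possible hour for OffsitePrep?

Precedence pushes OffsitePrep to at least 4pm.
OffsitePrep at 4pm is achievable: OffsitePrep=4pm, Triage=2pm, Kickoff=3pm, Retro=2pm, Demo=3pm, DesignReview=3pm.

4pm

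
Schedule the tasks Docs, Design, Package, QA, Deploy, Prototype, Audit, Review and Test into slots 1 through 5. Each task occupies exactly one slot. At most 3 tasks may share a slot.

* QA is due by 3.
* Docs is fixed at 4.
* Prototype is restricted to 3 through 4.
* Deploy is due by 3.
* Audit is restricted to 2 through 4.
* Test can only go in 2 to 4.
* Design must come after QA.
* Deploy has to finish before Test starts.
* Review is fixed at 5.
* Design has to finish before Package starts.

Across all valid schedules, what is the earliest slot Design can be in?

2

Precedence pushes Design to at least 2; downstream work caps Design at 4.
Design at 2 is achievable: Prototype=3; Deploy=1; Audit=2; Docs=4; Design=2; QA=1; Test=2; Review=5; Package=3.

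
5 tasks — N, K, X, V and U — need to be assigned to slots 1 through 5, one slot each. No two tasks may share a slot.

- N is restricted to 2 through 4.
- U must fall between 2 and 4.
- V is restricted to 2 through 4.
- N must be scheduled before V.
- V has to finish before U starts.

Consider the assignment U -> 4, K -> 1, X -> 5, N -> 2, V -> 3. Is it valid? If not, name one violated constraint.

Yes

U must fall between 2 and 4 — holds.
No two tasks may share a slot — holds.
N must be scheduled before V — holds.
V is restricted to 2 through 4 — holds.
N is restricted to 2 through 4 — holds.
V has to finish before U starts — holds.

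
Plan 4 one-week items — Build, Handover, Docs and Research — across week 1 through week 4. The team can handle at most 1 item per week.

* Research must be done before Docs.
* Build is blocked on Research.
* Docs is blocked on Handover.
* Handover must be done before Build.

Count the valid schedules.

Enumerating: Build in week 3; Handover in week 1; Research in week 2; Docs in week 4 | Research=week 1, Docs=week 4, Handover=week 2, Build=week 3 | Build in week 4; Research in week 2; Docs in week 3; Handover in week 1 | Build -> week 4; Handover -> week 2; Research -> week 1; Docs -> week 3.

4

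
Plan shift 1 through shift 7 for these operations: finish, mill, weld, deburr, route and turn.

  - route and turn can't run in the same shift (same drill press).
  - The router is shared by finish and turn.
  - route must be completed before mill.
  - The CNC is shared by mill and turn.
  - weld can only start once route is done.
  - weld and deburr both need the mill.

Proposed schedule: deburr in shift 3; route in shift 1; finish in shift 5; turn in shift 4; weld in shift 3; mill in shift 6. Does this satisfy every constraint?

route and turn can't run in the same shift (same drill press) — holds.
route must be completed before mill — holds.
weld can only start once route is done — holds.
The router is shared by finish and turn — holds.
weld and deburr both need the mill — violated.
The CNC is shared by mill and turn — holds.

No — it violates: weld and deburr both need the mill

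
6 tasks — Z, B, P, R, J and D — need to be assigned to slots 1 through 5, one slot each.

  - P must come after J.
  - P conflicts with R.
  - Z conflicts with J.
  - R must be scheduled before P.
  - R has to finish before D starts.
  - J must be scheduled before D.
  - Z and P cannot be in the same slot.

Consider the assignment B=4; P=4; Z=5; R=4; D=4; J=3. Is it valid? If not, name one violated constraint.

P must come after J — holds.
Z conflicts with J — holds.
R must be scheduled before P — violated.
R has to finish before D starts — violated.
P conflicts with R — violated.
Z and P cannot be in the same slot — holds.
J must be scheduled before D — holds.

No. P conflicts with R is not satisfied.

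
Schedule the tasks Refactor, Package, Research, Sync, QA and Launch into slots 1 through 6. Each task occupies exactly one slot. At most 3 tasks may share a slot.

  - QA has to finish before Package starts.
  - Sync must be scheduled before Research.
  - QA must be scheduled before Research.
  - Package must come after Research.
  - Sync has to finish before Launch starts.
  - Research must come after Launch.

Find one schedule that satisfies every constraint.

Package in 4, QA in 1, Launch in 2, Refactor in 1, Research in 3, Sync in 1

Checking: QA(1) before Research(3); QA(1) before Package(4); Launch(2) before Research(3); Sync(1) before Research(3); Research(3) before Package(4); Sync(1) before Launch(2); max 3 per slot (cap 3).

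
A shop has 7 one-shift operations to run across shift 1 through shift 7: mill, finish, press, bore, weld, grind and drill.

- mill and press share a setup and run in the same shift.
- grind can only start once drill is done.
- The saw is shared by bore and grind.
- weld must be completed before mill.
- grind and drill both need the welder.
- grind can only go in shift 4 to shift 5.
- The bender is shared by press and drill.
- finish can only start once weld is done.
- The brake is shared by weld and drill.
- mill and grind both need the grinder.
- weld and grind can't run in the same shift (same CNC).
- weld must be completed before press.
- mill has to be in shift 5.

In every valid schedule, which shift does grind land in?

shift 4

grind's window is shift 4–shift 5.
mill is fixed at shift 5, and grind can't share a shift with mill.
So grind must be shift 4.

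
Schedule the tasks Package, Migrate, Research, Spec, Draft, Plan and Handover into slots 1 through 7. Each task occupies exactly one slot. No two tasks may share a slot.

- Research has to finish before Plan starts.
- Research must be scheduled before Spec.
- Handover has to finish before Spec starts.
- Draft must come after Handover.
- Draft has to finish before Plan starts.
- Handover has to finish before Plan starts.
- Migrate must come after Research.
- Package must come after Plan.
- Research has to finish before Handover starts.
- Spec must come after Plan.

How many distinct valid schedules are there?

Splitting on Package: it can be 5 (2), 6 (5), 7 (5). Listing each branch's schedules as (Migrate, Research, Spec, Draft, Plan, Handover):
Package=5: (6,1,7,3,4,2) (7,1,6,3,4,2) — 2.
Package=6: (2,1,7,4,5,3) (3,1,7,4,5,2) (4,1,7,3,5,2) (5,1,7,3,4,2) (7,1,5,3,4,2) — 5.
Package=7: (2,1,6,4,5,3) (3,1,6,4,5,2) (4,1,6,3,5,2) (5,1,6,3,4,2) (6,1,5,3,4,2) — 5.
Summing: 2 + 5 + 5 = 12.

12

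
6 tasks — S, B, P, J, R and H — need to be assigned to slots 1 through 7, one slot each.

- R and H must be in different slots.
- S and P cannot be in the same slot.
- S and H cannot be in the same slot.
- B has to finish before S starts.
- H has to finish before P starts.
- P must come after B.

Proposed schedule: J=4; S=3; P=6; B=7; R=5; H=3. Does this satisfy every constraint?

No. B has to finish before S starts is not satisfied.

R and H must be in different slots — holds.
S and H cannot be in the same slot — violated.
S and P cannot be in the same slot — holds.
P must come after B — violated.
B has to finish before S starts — violated.
H has to finish before P starts — holds.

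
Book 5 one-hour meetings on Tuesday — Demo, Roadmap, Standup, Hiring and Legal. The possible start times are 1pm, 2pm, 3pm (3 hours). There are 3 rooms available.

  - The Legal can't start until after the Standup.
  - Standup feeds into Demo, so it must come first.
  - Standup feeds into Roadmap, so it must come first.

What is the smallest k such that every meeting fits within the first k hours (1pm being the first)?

The precedence chain requires at least 2 distinct hours.
With at most 3 per hour and 5 meetings, at least 2 hours are needed.
2 works (last occupied hour: 2pm): for example Legal=2pm, Roadmap=2pm, Standup=1pm, Hiring=1pm, Demo=2pm.

2 hours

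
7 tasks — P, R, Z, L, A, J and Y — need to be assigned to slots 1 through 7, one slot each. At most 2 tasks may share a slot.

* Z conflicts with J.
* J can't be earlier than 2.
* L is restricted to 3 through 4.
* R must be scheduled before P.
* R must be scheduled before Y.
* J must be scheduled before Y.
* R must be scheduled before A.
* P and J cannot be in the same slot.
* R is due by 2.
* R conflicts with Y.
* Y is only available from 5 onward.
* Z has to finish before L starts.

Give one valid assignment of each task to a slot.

P -> 3; L -> 3; Y -> 5; R -> 1; J -> 2; Z -> 1; A -> 2

Checking: Z(1) before L(3); R(1) before P(3); R(1) before A(2); R(1) before Y(5); J(2) before Y(5); R(1) != Y(5); P(3) != J(2); Z(1) != J(2); Y=5 in [5,7]; L=3 in [3,4]; R=1 in [1,2]; J=2 in [2,7]; max 2 per slot (cap 2).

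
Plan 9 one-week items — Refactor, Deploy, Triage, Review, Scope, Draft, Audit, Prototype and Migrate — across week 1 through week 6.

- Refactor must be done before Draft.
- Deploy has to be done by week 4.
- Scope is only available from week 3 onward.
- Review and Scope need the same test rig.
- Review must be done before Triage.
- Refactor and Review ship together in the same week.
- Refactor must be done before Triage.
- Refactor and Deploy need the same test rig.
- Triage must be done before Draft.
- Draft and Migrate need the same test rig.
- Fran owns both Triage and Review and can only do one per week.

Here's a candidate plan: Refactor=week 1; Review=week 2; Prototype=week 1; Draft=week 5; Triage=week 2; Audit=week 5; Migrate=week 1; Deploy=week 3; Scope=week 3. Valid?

Refactor and Review ship together in the same week — violated.
Review and Scope need the same test rig — holds.
Refactor and Deploy need the same test rig — holds.
Refactor must be done before Triage — holds.
Scope is only available from week 3 onward — holds.
Triage must be done before Draft — holds.
Fran owns both Triage and Review and can only do one per week — violated.
Review must be done before Triage — violated.
Draft and Migrate need the same test rig — holds.
Refactor must be done before Draft — holds.
Deploy has to be done by week 4 — holds.

No. Fran owns both Triage and Review and can only do one per week is not satisfied.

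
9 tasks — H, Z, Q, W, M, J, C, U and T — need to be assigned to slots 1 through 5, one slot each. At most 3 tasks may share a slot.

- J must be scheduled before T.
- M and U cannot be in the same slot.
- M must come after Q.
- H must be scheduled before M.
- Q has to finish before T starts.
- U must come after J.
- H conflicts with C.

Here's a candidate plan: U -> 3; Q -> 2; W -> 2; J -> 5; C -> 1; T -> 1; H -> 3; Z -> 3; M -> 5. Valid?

No — it violates: J must be scheduled before T

Q has to finish before T starts — violated.
At most 3 tasks may share a slot — holds.
J must be scheduled before T — violated.
M must come after Q — holds.
M and U cannot be in the same slot — holds.
H must be scheduled before M — holds.
H conflicts with C — holds.
U must come after J — violated.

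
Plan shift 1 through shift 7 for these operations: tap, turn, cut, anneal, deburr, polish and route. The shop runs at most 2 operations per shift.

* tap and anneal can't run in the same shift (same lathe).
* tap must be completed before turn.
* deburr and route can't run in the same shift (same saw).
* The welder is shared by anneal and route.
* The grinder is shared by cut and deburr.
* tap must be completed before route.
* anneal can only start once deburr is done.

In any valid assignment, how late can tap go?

shift 6

Downstream work caps tap at shift 6.
tap at shift 6 is achievable: polish -> shift 1; cut -> shift 2; turn -> shift 7; anneal -> shift 2; route -> shift 7; tap -> shift 6; deburr -> shift 1.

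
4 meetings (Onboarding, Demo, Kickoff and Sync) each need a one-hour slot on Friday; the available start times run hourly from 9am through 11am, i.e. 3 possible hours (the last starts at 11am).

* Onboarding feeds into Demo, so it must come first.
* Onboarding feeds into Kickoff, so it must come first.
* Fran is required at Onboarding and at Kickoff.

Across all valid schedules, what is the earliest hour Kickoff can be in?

Precedence pushes Kickoff to at least 10am.
Kickoff at 10am is achievable: Demo=10am, Sync=9am, Kickoff=10am, Onboarding=9am.

10am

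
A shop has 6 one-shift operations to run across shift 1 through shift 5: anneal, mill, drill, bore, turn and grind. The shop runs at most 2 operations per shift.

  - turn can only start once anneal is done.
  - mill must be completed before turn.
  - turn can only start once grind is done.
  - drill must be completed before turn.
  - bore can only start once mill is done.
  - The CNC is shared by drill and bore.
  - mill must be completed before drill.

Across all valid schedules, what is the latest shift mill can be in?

shift 3

Downstream work caps mill at shift 3.
mill at shift 3 is achievable: anneal=shift 1; turn=shift 5; bore=shift 5; drill=shift 4; grind=shift 1; mill=shift 3.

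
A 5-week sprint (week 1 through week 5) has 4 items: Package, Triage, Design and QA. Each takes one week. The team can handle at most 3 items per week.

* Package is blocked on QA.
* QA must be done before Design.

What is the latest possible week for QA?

Downstream work caps QA at week 4.
QA at week 4 is achievable: Design=week 5, Triage=week 1, Package=week 5, QA=week 4.

week 4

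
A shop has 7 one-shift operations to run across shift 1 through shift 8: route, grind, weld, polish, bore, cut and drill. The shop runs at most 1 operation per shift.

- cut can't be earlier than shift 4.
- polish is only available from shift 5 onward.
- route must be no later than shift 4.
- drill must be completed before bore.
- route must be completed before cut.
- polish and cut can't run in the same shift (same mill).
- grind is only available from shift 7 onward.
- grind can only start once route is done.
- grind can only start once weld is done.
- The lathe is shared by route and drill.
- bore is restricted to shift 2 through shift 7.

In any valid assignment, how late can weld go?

shift 7

Downstream work caps weld at shift 7.
weld at shift 7 is achievable: route -> shift 1, bore -> shift 3, drill -> shift 2, grind -> shift 8, polish -> shift 5, weld -> shift 7, cut -> shift 4.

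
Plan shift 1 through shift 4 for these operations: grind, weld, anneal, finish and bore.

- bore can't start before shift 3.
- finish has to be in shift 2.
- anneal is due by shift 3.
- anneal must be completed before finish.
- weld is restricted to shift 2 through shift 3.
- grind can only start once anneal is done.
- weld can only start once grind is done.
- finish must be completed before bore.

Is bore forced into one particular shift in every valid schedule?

No

bore can be shift 3 (e.g. finish -> shift 2, grind -> shift 2, weld -> shift 3, anneal -> shift 1, bore -> shift 3) or shift 4 (e.g. weld in shift 3; grind in shift 2; bore in shift 4; anneal in shift 1; finish in shift 2).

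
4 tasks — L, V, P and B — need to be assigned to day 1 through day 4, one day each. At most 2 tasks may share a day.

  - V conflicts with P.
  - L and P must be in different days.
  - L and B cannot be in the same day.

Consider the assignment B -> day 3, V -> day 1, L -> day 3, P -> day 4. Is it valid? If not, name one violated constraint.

Invalid. L and B cannot be in the same day.

L and P must be in different days — holds.
V conflicts with P — holds.
At most 2 tasks may share a day — holds.
L and B cannot be in the same day — violated.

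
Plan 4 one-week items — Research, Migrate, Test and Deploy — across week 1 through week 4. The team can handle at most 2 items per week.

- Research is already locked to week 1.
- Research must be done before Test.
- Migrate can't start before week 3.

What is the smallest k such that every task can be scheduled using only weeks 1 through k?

The precedence chain requires at least 2 distinct weeks.
With at most 2 per week and 4 tasks, at least 2 weeks are needed.
Migrate can't be placed before week 3, so the schedule must run through at least week 3.
3 works (last occupied week: week 3): for example Migrate=week 3; Test=week 2; Research=week 1; Deploy=week 1.

3 weeks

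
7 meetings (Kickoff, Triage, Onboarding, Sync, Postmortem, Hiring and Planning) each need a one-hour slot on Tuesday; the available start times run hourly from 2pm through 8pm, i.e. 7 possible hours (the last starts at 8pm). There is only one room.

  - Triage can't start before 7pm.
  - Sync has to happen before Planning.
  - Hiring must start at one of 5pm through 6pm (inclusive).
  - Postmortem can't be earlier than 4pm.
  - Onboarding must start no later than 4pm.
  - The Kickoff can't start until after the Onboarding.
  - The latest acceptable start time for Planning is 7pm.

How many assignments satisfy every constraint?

56

Splitting on Triage: it can be 7pm (22), 8pm (34). Listing each branch's schedules as (Kickoff, Onboarding, Sync, Postmortem, Hiring, Planning):
Triage=7pm: (3pm,2pm,4pm,8pm,5pm,6pm) (3pm,2pm,4pm,8pm,6pm,5pm) (4pm,2pm,3pm,8pm,5pm,6pm) (4pm,2pm,3pm,8pm,6pm,5pm) (4pm,3pm,2pm,8pm,5pm,6pm) (4pm,3pm,2pm,8pm,6pm,5pm) (5pm,2pm,3pm,8pm,6pm,4pm) (5pm,3pm,2pm,8pm,6pm,4pm) (5pm,4pm,2pm,8pm,6pm,3pm) (6pm,2pm,3pm,8pm,5pm,4pm) (6pm,3pm,2pm,8pm,5pm,4pm) (6pm,4pm,2pm,8pm,5pm,3pm) (8pm,2pm,3pm,4pm,5pm,6pm) (8pm,2pm,3pm,4pm,6pm,5pm) (8pm,2pm,3pm,5pm,6pm,4pm) (8pm,2pm,3pm,6pm,5pm,4pm) (8pm,3pm,2pm,4pm,5pm,6pm) (8pm,3pm,2pm,4pm,6pm,5pm) (8pm,3pm,2pm,5pm,6pm,4pm) (8pm,3pm,2pm,6pm,5pm,4pm) (8pm,4pm,2pm,5pm,6pm,3pm) (8pm,4pm,2pm,6pm,5pm,3pm) — 22.
Triage=8pm: (3pm,2pm,4pm,5pm,6pm,7pm) (3pm,2pm,4pm,6pm,5pm,7pm) (3pm,2pm,4pm,7pm,5pm,6pm) (3pm,2pm,4pm,7pm,6pm,5pm) (3pm,2pm,5pm,4pm,6pm,7pm) (3pm,2pm,6pm,4pm,5pm,7pm) (4pm,2pm,3pm,5pm,6pm,7pm) (4pm,2pm,3pm,6pm,5pm,7pm) (4pm,2pm,3pm,7pm,5pm,6pm) (4pm,2pm,3pm,7pm,6pm,5pm) (4pm,3pm,2pm,5pm,6pm,7pm) (4pm,3pm,2pm,6pm,5pm,7pm) (4pm,3pm,2pm,7pm,5pm,6pm) (4pm,3pm,2pm,7pm,6pm,5pm) (5pm,2pm,3pm,4pm,6pm,7pm) (5pm,2pm,3pm,7pm,6pm,4pm) (5pm,3pm,2pm,4pm,6pm,7pm) (5pm,3pm,2pm,7pm,6pm,4pm) (5pm,4pm,2pm,7pm,6pm,3pm) (6pm,2pm,3pm,4pm,5pm,7pm) (6pm,2pm,3pm,7pm,5pm,4pm) (6pm,3pm,2pm,4pm,5pm,7pm) (6pm,3pm,2pm,7pm,5pm,4pm) (6pm,4pm,2pm,7pm,5pm,3pm) (7pm,2pm,3pm,4pm,5pm,6pm) (7pm,2pm,3pm,4pm,6pm,5pm) (7pm,2pm,3pm,5pm,6pm,4pm) (7pm,2pm,3pm,6pm,5pm,4pm) (7pm,3pm,2pm,4pm,5pm,6pm) (7pm,3pm,2pm,4pm,6pm,5pm) (7pm,3pm,2pm,5pm,6pm,4pm) (7pm,3pm,2pm,6pm,5pm,4pm) (7pm,4pm,2pm,5pm,6pm,3pm) (7pm,4pm,2pm,6pm,5pm,3pm) — 34.
Summing: 22 + 34 = 56.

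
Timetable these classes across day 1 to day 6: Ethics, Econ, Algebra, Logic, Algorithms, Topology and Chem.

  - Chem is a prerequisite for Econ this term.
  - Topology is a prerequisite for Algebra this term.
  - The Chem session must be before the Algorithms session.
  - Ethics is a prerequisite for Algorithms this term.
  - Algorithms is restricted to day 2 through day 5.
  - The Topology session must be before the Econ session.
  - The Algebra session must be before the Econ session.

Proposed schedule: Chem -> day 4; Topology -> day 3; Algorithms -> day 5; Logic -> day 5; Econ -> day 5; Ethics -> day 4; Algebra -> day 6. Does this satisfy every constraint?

Invalid. The Algebra session must be before the Econ session.

The Topology session must be before the Econ session — holds.
The Algebra session must be before the Econ session — violated.
The Chem session must be before the Algorithms session — holds.
Chem is a prerequisite for Econ this term — holds.
Topology is a prerequisite for Algebra this term — holds.
Algorithms is restricted to day 2 through day 5 — holds.
Ethics is a prerequisite for Algorithms this term — holds.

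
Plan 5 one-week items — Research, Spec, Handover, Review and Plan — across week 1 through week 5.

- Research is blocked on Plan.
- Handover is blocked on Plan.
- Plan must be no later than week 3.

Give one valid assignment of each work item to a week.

Research in week 2, Handover in week 2, Spec in week 1, Plan in week 1, Review in week 1

Checking: Plan(week 1) before Handover(week 2); Plan(week 1) before Research(week 2); Plan=week 1 in [week 1,week 3].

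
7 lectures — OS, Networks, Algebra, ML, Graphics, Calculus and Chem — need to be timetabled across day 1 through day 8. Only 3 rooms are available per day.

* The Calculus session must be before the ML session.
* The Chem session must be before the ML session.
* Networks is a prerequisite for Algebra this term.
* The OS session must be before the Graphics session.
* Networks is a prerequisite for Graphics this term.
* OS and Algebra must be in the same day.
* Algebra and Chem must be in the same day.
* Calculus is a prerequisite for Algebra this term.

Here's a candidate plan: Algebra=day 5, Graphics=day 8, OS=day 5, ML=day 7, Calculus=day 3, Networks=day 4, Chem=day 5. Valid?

The OS session must be before the Graphics session — holds.
The Chem session must be before the ML session — holds.
Networks is a prerequisite for Algebra this term — holds.
Only 3 rooms are available per day — holds.
Calculus is a prerequisite for Algebra this term — holds.
The Calculus session must be before the ML session — holds.
Networks is a prerequisite for Graphics this term — holds.
Algebra and Chem must be in the same day — holds.
OS and Algebra must be in the same day — holds.

Yes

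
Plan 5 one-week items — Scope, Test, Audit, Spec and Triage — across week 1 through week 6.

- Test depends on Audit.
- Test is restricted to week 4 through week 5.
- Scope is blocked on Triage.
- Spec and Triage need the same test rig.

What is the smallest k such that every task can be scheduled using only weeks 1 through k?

The precedence chain requires at least 2 distinct weeks.
Test can't be placed before week 4, so the schedule must run through at least week 4.
4 works (last occupied week: week 4): for example Triage=week 1, Scope=week 2, Spec=week 2, Audit=week 1, Test=week 4.

4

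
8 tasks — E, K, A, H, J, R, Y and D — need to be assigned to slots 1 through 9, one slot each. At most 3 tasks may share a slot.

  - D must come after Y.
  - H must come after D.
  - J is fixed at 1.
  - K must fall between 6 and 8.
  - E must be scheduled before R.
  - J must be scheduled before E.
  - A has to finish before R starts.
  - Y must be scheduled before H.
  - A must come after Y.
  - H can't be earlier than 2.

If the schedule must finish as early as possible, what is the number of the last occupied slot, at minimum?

6

The precedence chain requires at least 3 distinct slots.
With at most 3 per slot and 8 tasks, at least 3 slots are needed.
K can't be placed before 6, so the schedule must run through at least slot 6.
6 works (last occupied slot: 6): for example E in 2; D in 2; J in 1; Y in 1; R in 3; K in 6; A in 2; H in 3.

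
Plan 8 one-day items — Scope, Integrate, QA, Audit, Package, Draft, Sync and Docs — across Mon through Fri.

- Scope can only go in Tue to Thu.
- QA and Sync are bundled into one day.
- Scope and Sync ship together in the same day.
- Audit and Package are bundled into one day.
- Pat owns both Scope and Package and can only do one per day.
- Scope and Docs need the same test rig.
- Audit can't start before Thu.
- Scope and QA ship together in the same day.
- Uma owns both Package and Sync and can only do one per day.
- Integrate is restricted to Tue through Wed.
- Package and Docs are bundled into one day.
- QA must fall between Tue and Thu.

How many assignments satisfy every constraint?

50

Splitting on Scope: it can be Tue (20), Wed (20), Thu (10). Listing each branch's schedules as (Integrate, QA, Audit, Package, Draft, Sync, Docs):
Scope=Tue: (Tue,Tue,Thu,Thu,Mon,Tue,Thu) (Tue,Tue,Thu,Thu,Tue,Tue,Thu) (Tue,Tue,Thu,Thu,Wed,Tue,Thu) (Tue,Tue,Thu,Thu,Thu,Tue,Thu) (Tue,Tue,Thu,Thu,Fri,Tue,Thu) (Tue,Tue,Fri,Fri,Mon,Tue,Fri) (Tue,Tue,Fri,Fri,Tue,Tue,Fri) (Tue,Tue,Fri,Fri,Wed,Tue,Fri) (Tue,Tue,Fri,Fri,Thu,Tue,Fri) (Tue,Tue,Fri,Fri,Fri,Tue,Fri) (Wed,Tue,Thu,Thu,Mon,Tue,Thu) (Wed,Tue,Thu,Thu,Tue,Tue,Thu) (Wed,Tue,Thu,Thu,Wed,Tue,Thu) (Wed,Tue,Thu,Thu,Thu,Tue,Thu) (Wed,Tue,Thu,Thu,Fri,Tue,Thu) (Wed,Tue,Fri,Fri,Mon,Tue,Fri) (Wed,Tue,Fri,Fri,Tue,Tue,Fri) (Wed,Tue,Fri,Fri,Wed,Tue,Fri) (Wed,Tue,Fri,Fri,Thu,Tue,Fri) (Wed,Tue,Fri,Fri,Fri,Tue,Fri) — 20.
Scope=Wed: (Tue,Wed,Thu,Thu,Mon,Wed,Thu) (Tue,Wed,Thu,Thu,Tue,Wed,Thu) (Tue,Wed,Thu,Thu,Wed,Wed,Thu) (Tue,Wed,Thu,Thu,Thu,Wed,Thu) (Tue,Wed,Thu,Thu,Fri,Wed,Thu) (Tue,Wed,Fri,Fri,Mon,Wed,Fri) (Tue,Wed,Fri,Fri,Tue,Wed,Fri) (Tue,Wed,Fri,Fri,Wed,Wed,Fri) (Tue,Wed,Fri,Fri,Thu,Wed,Fri) (Tue,Wed,Fri,Fri,Fri,Wed,Fri) (Wed,Wed,Thu,Thu,Mon,Wed,Thu) (Wed,Wed,Thu,Thu,Tue,Wed,Thu) (Wed,Wed,Thu,Thu,Wed,Wed,Thu) (Wed,Wed,Thu,Thu,Thu,Wed,Thu) (Wed,Wed,Thu,Thu,Fri,Wed,Thu) (Wed,Wed,Fri,Fri,Mon,Wed,Fri) (Wed,Wed,Fri,Fri,Tue,Wed,Fri) (Wed,Wed,Fri,Fri,Wed,Wed,Fri) (Wed,Wed,Fri,Fri,Thu,Wed,Fri) (Wed,Wed,Fri,Fri,Fri,Wed,Fri) — 20.
Scope=Thu: (Tue,Thu,Fri,Fri,Mon,Thu,Fri) (Tue,Thu,Fri,Fri,Tue,Thu,Fri) (Tue,Thu,Fri,Fri,Wed,Thu,Fri) (Tue,Thu,Fri,Fri,Thu,Thu,Fri) (Tue,Thu,Fri,Fri,Fri,Thu,Fri) (Wed,Thu,Fri,Fri,Mon,Thu,Fri) (Wed,Thu,Fri,Fri,Tue,Thu,Fri) (Wed,Thu,Fri,Fri,Wed,Thu,Fri) (Wed,Thu,Fri,Fri,Thu,Thu,Fri) (Wed,Thu,Fri,Fri,Fri,Thu,Fri) — 10.
Summing: 20 + 20 + 10 = 50.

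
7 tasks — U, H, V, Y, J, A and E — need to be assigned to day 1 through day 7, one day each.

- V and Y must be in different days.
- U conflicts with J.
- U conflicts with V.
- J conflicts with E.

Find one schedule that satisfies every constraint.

J -> day 2, H -> day 1, E -> day 1, Y -> day 1, A -> day 1, V -> day 2, U -> day 1

Checking: V(day 2) != Y(day 1); U(day 1) != J(day 2); J(day 2) != E(day 1); U(day 1) != V(day 2).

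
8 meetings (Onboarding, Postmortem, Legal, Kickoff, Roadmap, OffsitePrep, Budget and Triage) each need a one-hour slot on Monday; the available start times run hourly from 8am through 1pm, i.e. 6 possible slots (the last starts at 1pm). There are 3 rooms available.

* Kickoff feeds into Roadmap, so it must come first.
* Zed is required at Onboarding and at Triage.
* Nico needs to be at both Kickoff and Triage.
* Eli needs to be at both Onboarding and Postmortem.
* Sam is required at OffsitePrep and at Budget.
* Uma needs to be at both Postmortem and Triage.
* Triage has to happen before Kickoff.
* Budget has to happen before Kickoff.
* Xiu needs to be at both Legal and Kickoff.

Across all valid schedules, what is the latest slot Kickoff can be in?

12pm

Precedence pushes Kickoff to at least 9am; downstream work caps Kickoff at 12pm.
Kickoff at 12pm is achievable: Onboarding -> 9am, Budget -> 8am, Roadmap -> 1pm, OffsitePrep -> 9am, Triage -> 8am, Postmortem -> 10am, Kickoff -> 12pm, Legal -> 8am.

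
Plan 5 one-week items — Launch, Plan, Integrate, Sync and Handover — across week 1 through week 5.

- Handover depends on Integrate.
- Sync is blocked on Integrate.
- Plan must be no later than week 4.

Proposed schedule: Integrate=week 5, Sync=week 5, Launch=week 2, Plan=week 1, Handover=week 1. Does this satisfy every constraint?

No. Handover depends on Integrate is not satisfied.

Plan must be no later than week 4 — holds.
Handover depends on Integrate — violated.
Sync is blocked on Integrate — violated.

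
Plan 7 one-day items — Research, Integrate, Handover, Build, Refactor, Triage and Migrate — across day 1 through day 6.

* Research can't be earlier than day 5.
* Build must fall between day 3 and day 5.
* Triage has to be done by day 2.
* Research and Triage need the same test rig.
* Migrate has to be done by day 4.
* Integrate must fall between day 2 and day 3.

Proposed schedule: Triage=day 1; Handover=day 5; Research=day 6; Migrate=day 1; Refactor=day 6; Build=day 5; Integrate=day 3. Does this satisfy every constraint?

Valid

Triage has to be done by day 2 — holds.
Integrate must fall between day 2 and day 3 — holds.
Migrate has to be done by day 4 — holds.
Build must fall between day 3 and day 5 — holds.
Research and Triage need the same test rig — holds.
Research can't be earlier than day 5 — holds.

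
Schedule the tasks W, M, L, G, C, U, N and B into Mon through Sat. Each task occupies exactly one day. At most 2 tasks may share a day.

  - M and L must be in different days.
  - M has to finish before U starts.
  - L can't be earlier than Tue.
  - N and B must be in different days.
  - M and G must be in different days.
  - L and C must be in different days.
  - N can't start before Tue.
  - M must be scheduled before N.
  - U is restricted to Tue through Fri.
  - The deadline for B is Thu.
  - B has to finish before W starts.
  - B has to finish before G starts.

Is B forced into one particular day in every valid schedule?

No

B can be Mon (e.g. N -> Tue, U -> Tue, L -> Wed, B -> Mon, C -> Thu, M -> Mon, G -> Thu, W -> Wed) or Tue (e.g. C=Mon; B=Tue; W=Thu; U=Tue; N=Wed; L=Wed; M=Mon; G=Thu).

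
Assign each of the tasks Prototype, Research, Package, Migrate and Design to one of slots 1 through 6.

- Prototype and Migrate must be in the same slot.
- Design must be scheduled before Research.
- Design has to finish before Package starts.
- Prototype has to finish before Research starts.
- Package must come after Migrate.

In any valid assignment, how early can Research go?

Precedence pushes Research to at least 2.
Research at 2 is achievable: Research in 2, Design in 1, Package in 2, Prototype in 1, Migrate in 1.

2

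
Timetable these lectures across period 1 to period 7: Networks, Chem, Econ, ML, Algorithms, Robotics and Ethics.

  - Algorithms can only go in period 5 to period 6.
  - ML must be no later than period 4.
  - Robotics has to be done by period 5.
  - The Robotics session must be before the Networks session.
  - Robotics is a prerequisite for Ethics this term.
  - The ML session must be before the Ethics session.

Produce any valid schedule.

Algorithms in period 5; Econ in period 1; Ethics in period 2; ML in period 1; Chem in period 1; Networks in period 2; Robotics in period 1

Checking: ML(period 1) before Ethics(period 2); Robotics(period 1) before Networks(period 2); Robotics(period 1) before Ethics(period 2); Robotics=period 1 in [period 1,period 5]; ML=period 1 in [period 1,period 4]; Algorithms=period 5 in [period 5,period 6].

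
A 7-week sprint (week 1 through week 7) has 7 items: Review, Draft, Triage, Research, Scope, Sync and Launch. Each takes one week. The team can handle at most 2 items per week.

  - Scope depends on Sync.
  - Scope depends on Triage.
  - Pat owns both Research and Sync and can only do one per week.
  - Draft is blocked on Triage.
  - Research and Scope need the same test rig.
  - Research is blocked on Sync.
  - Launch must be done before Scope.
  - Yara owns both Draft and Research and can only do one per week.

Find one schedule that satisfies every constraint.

Sync -> week 1, Review -> week 3, Scope -> week 3, Draft -> week 2, Launch -> week 2, Triage -> week 1, Research -> week 4

Checking: Triage(week 1) before Draft(week 2); Sync(week 1) before Scope(week 3); Launch(week 2) before Scope(week 3); Sync(week 1) before Research(week 4); Triage(week 1) before Scope(week 3); Research(week 4) != Sync(week 1); Research(week 4) != Scope(week 3); Draft(week 2) != Research(week 4); max 2 per week (cap 2).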